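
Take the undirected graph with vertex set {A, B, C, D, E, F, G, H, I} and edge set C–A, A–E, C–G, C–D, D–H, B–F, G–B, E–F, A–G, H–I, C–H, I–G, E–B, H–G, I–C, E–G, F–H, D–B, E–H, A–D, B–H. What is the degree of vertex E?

Neighbors of E: A, B, F, G, H.

5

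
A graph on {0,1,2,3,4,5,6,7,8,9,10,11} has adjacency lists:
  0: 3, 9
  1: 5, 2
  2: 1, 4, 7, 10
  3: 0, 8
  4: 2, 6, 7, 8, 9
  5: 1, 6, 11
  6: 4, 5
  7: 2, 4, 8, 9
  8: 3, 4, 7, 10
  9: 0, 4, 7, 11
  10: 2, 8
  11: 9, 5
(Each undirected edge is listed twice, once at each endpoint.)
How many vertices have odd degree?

Degrees: 0:2, 1:2, 2:4, 3:2, 4:5, 5:3, 6:2, 7:4, 8:4, 9:4, 10:2, 11:2
Odd-degree vertices: 4, 5.

2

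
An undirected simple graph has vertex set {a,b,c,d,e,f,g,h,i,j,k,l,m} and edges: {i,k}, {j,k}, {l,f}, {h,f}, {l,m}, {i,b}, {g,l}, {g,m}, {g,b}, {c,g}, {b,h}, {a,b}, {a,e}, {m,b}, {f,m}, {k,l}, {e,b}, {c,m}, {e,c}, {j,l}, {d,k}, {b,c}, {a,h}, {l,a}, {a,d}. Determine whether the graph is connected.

A breadth-first search from a visits a, b, e, d, l, h, g, i, m, c, k, f, j — all 13 vertices — so the graph is connected.

Yes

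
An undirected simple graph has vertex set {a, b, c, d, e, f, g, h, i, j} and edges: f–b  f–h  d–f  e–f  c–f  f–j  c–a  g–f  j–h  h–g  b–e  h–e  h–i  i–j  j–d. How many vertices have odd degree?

4

Degrees: a:1, b:2, c:2, d:2, e:3, f:7, g:2, h:5, i:2, j:4
Odd-degree vertices: a, e, f, h.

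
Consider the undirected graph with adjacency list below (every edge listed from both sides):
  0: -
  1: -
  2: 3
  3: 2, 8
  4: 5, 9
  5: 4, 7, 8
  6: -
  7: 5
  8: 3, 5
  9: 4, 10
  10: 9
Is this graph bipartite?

Yes

A valid 2-coloring puts {0, 1, 3, 5, 6, 9} on one side and {2, 4, 7, 8, 10} on the other; every edge crosses between the two sides.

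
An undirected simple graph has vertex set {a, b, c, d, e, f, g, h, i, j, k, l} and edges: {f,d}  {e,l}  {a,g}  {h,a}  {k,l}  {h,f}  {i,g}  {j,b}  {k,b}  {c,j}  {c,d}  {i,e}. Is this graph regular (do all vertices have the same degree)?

Yes

Degrees: a:2, b:2, c:2, d:2, e:2, f:2, g:2, h:2, i:2, j:2, k:2, l:2
Every vertex has degree 2, so the graph is 2-regular.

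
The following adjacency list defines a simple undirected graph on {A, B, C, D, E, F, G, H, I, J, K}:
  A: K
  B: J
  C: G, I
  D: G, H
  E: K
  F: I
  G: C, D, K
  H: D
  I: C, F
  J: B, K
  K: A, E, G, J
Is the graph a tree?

|V| = 11, |E| = 10.
It is connected with exactly 10 edges, hence acyclic — it is a tree.

Yes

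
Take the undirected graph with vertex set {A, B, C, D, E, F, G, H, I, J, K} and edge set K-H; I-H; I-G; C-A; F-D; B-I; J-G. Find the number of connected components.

4

Component: {E}
Component: {A, C}
Component: {D, F}
Component: {B, G, H, I, J, K}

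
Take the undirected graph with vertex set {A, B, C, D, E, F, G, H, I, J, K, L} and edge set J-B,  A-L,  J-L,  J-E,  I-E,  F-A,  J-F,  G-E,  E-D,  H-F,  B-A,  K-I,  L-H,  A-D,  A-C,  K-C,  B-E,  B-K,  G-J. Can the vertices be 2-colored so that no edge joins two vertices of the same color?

No

The cycle B-E-J-B has length 3, which is odd, so the graph is not bipartite.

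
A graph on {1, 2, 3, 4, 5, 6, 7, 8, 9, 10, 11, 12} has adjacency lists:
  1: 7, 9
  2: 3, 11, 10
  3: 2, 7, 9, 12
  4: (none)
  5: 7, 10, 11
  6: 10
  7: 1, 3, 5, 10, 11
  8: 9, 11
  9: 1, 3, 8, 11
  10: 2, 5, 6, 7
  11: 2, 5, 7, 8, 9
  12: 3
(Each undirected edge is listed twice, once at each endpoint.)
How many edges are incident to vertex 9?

4

Neighbors of 9: 1, 3, 8, 11.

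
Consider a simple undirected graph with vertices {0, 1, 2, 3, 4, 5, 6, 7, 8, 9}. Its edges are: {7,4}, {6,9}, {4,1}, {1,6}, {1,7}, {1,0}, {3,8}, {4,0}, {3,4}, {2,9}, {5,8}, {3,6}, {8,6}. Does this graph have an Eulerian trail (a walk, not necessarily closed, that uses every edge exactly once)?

No

Degrees: 0:2, 1:4, 2:1, 3:3, 4:4, 5:1, 6:4, 7:2, 8:3, 9:2
Odd-degree vertices: 2, 3, 5, 8 (4 total).
With 4 odd-degree vertices (more than two), no single trail can use every edge.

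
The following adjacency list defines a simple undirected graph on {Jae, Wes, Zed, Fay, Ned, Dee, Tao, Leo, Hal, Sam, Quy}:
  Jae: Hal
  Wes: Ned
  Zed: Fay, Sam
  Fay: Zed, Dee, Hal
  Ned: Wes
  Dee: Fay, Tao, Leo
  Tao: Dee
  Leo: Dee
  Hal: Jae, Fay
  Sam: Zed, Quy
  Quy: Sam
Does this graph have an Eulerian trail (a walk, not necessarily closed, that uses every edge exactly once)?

Degrees: Jae:1, Wes:1, Zed:2, Fay:3, Ned:1, Dee:3, Tao:1, Leo:1, Hal:2, Sam:2, Quy:1
Odd-degree vertices: Jae, Wes, Fay, Ned, Dee, Tao, Leo, Quy (8 total).
With 8 odd-degree vertices (more than two), no single trail can use every edge.

No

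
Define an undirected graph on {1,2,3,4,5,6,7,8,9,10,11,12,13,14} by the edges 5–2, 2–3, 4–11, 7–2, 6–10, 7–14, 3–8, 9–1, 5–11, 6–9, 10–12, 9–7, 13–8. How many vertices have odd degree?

8

Degrees: 1:1, 2:3, 3:2, 4:1, 5:2, 6:2, 7:3, 8:2, 9:3, 10:2, 11:2, 12:1, 13:1, 14:1
Odd-degree vertices: 1, 2, 4, 7, 9, 12, 13, 14.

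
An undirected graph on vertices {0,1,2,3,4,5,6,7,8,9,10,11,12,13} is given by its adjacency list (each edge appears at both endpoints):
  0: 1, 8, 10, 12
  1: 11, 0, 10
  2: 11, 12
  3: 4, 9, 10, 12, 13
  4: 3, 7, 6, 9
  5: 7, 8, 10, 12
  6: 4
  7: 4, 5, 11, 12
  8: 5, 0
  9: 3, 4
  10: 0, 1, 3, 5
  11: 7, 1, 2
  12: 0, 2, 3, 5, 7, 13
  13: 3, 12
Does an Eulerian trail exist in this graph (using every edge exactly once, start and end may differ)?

Degrees: 0:4, 1:3, 2:2, 3:5, 4:4, 5:4, 6:1, 7:4, 8:2, 9:2, 10:4, 11:3, 12:6, 13:2
Odd-degree vertices: 1, 3, 6, 11 (4 total).
With 4 odd-degree vertices (more than two), no single trail can use every edge.

No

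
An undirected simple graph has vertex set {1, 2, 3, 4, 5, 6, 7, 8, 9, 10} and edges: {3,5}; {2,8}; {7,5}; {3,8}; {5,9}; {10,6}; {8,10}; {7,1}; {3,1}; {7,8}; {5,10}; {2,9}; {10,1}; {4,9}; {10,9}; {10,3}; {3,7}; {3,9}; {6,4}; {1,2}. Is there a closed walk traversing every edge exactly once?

Degrees: 1:4, 2:3, 3:6, 4:2, 5:4, 6:2, 7:4, 8:4, 9:5, 10:6
Vertices with odd degree: 2, 9. An Eulerian circuit requires all degrees even.

No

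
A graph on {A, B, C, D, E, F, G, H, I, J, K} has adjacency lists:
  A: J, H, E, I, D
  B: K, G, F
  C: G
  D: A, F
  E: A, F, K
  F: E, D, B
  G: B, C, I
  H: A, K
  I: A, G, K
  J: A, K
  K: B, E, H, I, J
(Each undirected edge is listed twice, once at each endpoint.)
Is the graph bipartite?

Partition the vertices as {B, C, D, E, H, I, J} vs {A, F, G, K}. Each listed edge has one endpoint in each part, so the graph is bipartite.

Yes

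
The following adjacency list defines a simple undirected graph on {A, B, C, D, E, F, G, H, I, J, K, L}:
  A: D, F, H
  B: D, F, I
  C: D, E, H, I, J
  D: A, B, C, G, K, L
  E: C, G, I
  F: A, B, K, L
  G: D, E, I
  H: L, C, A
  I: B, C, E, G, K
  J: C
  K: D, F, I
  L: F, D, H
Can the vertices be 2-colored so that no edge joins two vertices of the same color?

No

The cycle E-I-C-E has length 3, which is odd, so the graph is not bipartite.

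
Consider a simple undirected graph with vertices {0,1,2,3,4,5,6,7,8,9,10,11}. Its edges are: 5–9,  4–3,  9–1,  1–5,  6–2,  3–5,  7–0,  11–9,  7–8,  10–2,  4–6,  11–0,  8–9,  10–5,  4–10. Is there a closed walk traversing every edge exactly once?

Degrees: 0:2, 1:2, 2:2, 3:2, 4:3, 5:4, 6:2, 7:2, 8:2, 9:4, 10:3, 11:2
Vertices with odd degree: 4, 10. An Eulerian circuit requires all degrees even.

No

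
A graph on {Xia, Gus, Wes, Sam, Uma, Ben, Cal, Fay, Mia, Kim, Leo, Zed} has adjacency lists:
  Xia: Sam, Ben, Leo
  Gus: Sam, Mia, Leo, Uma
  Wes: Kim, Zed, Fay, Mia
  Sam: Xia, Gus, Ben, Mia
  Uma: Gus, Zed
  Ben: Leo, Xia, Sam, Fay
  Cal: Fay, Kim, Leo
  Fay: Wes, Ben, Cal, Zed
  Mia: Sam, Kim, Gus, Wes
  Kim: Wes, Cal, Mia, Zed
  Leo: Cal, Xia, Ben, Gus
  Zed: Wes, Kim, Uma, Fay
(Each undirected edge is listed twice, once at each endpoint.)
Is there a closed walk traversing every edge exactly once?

Degrees: Xia:3, Gus:4, Wes:4, Sam:4, Uma:2, Ben:4, Cal:3, Fay:4, Mia:4, Kim:4, Leo:4, Zed:4
Xia, Cal have odd degree; an Eulerian circuit needs every degree to be even, so none exists.

No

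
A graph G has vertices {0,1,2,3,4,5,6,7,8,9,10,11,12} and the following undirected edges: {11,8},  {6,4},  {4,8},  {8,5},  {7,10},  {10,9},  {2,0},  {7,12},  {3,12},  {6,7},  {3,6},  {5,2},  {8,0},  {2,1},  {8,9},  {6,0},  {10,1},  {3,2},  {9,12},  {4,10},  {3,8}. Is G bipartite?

A valid 2-coloring puts {2, 6, 8, 10, 12} on one side and {0, 1, 3, 4, 5, 7, 9, 11} on the other; every edge crosses between the two sides.

Yes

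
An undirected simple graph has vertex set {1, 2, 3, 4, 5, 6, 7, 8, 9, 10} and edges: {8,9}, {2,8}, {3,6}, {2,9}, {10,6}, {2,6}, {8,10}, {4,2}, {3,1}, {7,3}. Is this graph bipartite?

No

8-9-2-8 is an odd cycle (length 3), and a bipartite graph can contain only even cycles.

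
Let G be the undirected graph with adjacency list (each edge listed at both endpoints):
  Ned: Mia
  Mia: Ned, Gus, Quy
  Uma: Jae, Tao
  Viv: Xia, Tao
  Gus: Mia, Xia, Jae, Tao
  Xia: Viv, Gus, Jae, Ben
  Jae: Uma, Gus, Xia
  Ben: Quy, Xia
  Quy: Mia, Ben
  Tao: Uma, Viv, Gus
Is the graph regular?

Degrees: Ned:1, Mia:3, Uma:2, Viv:2, Gus:4, Xia:4, Jae:3, Ben:2, Quy:2, Tao:3
Degrees are not all equal (e.g. deg(Ned)=1 but deg(Gus)=4); not regular.

No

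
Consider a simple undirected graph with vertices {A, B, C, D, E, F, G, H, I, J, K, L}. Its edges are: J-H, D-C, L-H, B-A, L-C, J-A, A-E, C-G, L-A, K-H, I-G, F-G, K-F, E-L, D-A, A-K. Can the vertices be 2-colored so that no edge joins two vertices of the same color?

The cycle A-E-L-A has length 3, which is odd, so the graph is not bipartite.

No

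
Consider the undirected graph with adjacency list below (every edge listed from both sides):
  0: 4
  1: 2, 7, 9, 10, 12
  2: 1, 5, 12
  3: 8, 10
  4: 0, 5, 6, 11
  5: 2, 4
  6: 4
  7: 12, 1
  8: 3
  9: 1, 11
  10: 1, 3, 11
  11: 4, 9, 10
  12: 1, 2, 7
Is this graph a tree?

The graph has 13 vertices and 16 edges.
A tree on 13 vertices has exactly 12 edges; this graph has 16, so it contains a cycle and is not a tree.

No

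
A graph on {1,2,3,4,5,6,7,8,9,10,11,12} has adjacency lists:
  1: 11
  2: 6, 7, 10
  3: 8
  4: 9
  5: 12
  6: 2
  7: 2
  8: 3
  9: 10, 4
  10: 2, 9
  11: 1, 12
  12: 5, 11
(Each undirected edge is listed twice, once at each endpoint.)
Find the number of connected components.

Component: {3, 8}
Component: {1, 5, 11, 12}
Component: {2, 4, 6, 7, 9, 10}

3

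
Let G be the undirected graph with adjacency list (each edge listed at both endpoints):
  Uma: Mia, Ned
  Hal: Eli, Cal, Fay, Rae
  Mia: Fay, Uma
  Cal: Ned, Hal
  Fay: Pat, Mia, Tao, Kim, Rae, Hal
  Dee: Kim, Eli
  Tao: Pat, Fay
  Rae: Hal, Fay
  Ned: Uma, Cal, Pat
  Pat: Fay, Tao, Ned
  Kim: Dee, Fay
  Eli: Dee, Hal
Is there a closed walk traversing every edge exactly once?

No

Degrees: Uma:2, Hal:4, Mia:2, Cal:2, Fay:6, Dee:2, Tao:2, Rae:2, Ned:3, Pat:3, Kim:2, Eli:2
Ned, Pat have odd degree; an Eulerian circuit needs every degree to be even, so none exists.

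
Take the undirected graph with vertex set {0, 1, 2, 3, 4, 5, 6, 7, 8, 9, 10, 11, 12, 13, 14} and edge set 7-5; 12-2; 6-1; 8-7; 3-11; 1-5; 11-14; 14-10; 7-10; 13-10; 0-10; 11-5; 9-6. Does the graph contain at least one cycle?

|V| = 15, |E| = 13, number of components = 3.
One cycle is 10-7-5-11-14-10.

Yes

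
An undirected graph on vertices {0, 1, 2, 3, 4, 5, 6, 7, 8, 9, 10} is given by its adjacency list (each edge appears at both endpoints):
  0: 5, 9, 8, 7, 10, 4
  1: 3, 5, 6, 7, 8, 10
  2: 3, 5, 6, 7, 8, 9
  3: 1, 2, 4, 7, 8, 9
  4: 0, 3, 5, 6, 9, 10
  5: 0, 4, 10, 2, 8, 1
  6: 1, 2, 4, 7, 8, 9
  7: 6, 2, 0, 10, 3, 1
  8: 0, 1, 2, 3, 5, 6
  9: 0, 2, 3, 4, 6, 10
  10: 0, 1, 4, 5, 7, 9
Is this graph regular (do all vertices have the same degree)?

Degrees: 0:6, 1:6, 2:6, 3:6, 4:6, 5:6, 6:6, 7:6, 8:6, 9:6, 10:6
All degrees equal 6; the graph is regular.

Yes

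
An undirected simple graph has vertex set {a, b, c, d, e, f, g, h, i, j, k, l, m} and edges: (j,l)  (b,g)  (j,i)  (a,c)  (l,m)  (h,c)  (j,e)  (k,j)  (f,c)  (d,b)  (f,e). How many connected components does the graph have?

2

Component: {b, d, g}
Component: {a, c, e, f, h, i, j, k, l, m}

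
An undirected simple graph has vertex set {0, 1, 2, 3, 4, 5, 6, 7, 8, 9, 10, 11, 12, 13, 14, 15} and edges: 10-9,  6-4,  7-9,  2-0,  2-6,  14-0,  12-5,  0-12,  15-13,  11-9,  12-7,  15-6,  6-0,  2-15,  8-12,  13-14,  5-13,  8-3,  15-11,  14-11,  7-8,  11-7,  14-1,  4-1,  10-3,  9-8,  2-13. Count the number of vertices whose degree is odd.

Degrees: 0:4, 1:2, 2:4, 3:2, 4:2, 5:2, 6:4, 7:4, 8:4, 9:4, 10:2, 11:4, 12:4, 13:4, 14:4, 15:4
Odd-degree vertices: none.

0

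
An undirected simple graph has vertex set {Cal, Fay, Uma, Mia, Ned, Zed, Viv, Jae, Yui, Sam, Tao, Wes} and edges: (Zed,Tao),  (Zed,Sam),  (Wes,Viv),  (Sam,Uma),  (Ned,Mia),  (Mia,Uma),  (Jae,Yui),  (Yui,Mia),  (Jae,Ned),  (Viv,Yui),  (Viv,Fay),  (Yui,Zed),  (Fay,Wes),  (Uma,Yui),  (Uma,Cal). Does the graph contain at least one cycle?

The graph has 12 vertices, 15 edges, and 1 connected component.
Since 15 > 12 - 1, a cycle must exist; for instance Yui-Mia-Ned-Jae-Yui.

Yes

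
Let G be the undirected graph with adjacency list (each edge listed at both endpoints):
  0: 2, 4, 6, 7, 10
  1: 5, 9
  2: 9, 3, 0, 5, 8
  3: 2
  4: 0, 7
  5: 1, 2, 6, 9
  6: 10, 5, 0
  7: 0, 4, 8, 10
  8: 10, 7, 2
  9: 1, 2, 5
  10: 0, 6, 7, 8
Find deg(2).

Neighbors of 2: 0, 3, 5, 8, 9.

5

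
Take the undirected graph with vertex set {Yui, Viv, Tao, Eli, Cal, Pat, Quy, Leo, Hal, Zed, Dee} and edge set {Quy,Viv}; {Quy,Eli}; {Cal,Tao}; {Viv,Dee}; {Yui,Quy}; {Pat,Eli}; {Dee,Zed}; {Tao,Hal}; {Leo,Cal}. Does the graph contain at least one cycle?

The graph has 11 vertices, 9 edges, and 2 connected components.
Since 9 = 11 - 2, the graph is a forest and contains no cycle.

No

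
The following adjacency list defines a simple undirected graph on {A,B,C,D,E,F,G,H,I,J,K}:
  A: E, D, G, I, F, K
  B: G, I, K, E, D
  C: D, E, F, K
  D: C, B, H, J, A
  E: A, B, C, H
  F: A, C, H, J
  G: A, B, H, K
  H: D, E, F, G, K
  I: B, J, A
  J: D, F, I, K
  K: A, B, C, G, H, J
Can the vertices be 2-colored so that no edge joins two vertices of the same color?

The cycle B-G-K-B has length 3, which is odd, so the graph is not bipartite.

No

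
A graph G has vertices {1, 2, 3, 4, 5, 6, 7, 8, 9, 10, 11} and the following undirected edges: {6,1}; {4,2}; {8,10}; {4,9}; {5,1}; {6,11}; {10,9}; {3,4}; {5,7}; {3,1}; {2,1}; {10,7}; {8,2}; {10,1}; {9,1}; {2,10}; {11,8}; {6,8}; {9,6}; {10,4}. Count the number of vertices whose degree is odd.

0

Degrees: 1:6, 2:4, 3:2, 4:4, 5:2, 6:4, 7:2, 8:4, 9:4, 10:6, 11:2
Odd-degree vertices: none.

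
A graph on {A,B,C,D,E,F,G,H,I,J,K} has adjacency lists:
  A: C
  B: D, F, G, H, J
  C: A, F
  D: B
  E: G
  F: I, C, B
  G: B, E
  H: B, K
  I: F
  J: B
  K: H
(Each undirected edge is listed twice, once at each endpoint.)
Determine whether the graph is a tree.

Yes

The graph has 11 vertices and 10 edges.
It is connected with exactly 10 edges, hence acyclic — it is a tree.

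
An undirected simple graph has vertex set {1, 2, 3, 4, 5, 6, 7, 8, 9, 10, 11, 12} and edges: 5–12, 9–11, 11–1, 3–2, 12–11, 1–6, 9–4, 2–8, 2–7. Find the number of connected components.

3

Component: {10}
Component: {2, 3, 7, 8}
Component: {1, 4, 5, 6, 9, 11, 12}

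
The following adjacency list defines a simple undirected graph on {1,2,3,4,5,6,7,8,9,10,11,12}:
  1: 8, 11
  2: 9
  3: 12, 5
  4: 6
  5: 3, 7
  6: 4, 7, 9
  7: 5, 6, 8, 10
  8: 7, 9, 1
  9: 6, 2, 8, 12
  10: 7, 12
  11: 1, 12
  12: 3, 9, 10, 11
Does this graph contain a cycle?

|V| = 12, |E| = 15, number of components = 1.
One cycle is 7-6-9-12-3-5-7.

Yes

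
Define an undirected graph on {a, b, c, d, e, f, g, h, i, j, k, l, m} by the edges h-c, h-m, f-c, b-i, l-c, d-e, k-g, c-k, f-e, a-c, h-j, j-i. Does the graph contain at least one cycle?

The graph has 13 vertices, 12 edges, and 1 connected component.
A forest on 13 vertices with 1 component has exactly 12 edges, which matches — so no cycle.

No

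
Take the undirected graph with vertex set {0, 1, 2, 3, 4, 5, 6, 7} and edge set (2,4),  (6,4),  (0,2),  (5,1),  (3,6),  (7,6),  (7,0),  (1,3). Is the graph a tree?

The graph has 8 vertices and 8 edges.
Connected but with 8 > 7 edges, so it has a cycle and is not a tree.

No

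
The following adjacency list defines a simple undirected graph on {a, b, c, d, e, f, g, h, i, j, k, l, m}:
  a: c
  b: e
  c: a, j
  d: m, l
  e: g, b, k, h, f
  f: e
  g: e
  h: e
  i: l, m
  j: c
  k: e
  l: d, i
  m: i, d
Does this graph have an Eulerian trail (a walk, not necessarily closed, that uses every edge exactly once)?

Degrees: a:1, b:1, c:2, d:2, e:5, f:1, g:1, h:1, i:2, j:1, k:1, l:2, m:2
Odd-degree vertices: a, b, e, f, g, h, j, k (8 total).
An Eulerian trail requires 0 or 2 odd-degree vertices; here there are 8.

No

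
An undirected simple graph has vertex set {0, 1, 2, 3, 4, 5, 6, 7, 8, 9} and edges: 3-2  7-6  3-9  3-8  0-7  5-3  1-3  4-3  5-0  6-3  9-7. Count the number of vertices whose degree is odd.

6

Degrees: 0:2, 1:1, 2:1, 3:7, 4:1, 5:2, 6:2, 7:3, 8:1, 9:2
Odd-degree vertices: 1, 2, 3, 4, 7, 8.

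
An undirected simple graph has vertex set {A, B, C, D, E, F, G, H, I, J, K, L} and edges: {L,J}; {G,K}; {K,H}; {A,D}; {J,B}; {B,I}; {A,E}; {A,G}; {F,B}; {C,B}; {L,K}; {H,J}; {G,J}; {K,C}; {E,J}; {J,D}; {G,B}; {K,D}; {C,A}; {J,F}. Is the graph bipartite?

The cycle J-B-G-J has length 3, which is odd, so the graph is not bipartite.

No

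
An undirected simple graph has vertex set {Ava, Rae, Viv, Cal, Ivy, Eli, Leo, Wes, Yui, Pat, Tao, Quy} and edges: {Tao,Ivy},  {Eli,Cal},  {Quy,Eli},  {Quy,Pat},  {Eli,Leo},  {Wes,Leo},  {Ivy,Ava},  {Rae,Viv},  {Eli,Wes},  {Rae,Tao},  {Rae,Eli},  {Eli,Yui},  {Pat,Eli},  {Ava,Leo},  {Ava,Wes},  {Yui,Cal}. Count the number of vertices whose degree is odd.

Degrees: Ava:3, Rae:3, Viv:1, Cal:2, Ivy:2, Eli:7, Leo:3, Wes:3, Yui:2, Pat:2, Tao:2, Quy:2
Odd-degree vertices: Ava, Rae, Viv, Eli, Leo, Wes.

6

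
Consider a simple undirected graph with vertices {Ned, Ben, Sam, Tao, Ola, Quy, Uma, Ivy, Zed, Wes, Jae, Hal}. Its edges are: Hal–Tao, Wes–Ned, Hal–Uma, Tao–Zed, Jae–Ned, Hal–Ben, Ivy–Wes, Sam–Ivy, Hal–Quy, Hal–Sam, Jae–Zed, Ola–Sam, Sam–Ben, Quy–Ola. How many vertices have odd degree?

Degrees: Ned:2, Ben:2, Sam:4, Tao:2, Ola:2, Quy:2, Uma:1, Ivy:2, Zed:2, Wes:2, Jae:2, Hal:5
Odd-degree vertices: Uma, Hal.

2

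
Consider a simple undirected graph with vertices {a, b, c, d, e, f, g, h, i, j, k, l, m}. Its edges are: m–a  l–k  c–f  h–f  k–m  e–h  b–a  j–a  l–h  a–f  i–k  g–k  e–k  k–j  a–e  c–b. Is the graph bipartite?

A valid 2-coloring puts {b, d, e, f, g, i, j, l, m} on one side and {a, c, h, k} on the other; every edge crosses between the two sides.

Yes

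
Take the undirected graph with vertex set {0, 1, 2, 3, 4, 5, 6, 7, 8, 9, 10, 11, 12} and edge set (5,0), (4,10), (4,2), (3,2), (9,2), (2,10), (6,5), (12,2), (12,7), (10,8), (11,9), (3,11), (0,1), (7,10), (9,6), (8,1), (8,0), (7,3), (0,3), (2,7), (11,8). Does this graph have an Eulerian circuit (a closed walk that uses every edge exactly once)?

Degrees: 0:4, 1:2, 2:6, 3:4, 4:2, 5:2, 6:2, 7:4, 8:4, 9:3, 10:4, 11:3, 12:2
Vertices with odd degree: 9, 11. An Eulerian circuit requires all degrees even.

No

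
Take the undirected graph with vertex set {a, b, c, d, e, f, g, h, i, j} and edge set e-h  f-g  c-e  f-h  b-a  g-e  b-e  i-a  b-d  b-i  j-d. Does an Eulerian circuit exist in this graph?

No

Degrees: a:2, b:4, c:1, d:2, e:4, f:2, g:2, h:2, i:2, j:1
c, j have odd degree; an Eulerian circuit needs every degree to be even, so none exists.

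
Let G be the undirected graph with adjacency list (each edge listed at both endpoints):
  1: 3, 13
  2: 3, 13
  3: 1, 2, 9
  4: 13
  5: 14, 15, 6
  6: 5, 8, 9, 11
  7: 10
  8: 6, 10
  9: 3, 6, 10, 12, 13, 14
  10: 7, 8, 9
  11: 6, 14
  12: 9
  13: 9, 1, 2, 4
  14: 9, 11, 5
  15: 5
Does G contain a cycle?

Yes

The graph has 15 vertices, 19 edges, and 1 connected component.
One cycle is 9-6-5-14-9.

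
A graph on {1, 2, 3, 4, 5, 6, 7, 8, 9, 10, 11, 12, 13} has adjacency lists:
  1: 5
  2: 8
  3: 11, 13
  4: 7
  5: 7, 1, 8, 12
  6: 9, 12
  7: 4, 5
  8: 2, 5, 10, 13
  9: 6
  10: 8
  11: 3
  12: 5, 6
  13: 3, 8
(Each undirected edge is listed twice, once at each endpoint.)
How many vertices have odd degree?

Degrees: 1:1, 2:1, 3:2, 4:1, 5:4, 6:2, 7:2, 8:4, 9:1, 10:1, 11:1, 12:2, 13:2
Odd-degree vertices: 1, 2, 4, 9, 10, 11.

6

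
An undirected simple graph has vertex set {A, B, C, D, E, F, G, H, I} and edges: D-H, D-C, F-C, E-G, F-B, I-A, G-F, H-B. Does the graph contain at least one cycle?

The graph has 9 vertices, 8 edges, and 2 connected components.
One cycle is B-H-D-C-F-B.

Yes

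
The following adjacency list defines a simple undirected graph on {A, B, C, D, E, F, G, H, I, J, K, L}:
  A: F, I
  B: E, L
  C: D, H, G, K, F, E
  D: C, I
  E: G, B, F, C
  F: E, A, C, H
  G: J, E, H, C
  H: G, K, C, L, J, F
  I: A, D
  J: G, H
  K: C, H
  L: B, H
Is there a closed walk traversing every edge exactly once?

Degrees: A:2, B:2, C:6, D:2, E:4, F:4, G:4, H:6, I:2, J:2, K:2, L:2
Every vertex has even degree and the edges form a single connected piece, so an Eulerian circuit exists.

Yes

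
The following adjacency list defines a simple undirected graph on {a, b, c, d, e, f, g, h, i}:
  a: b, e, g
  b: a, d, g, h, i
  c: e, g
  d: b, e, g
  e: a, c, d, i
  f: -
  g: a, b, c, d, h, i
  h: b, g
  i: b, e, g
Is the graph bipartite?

The cycle b-g-i-b has length 3, which is odd, so the graph is not bipartite.

No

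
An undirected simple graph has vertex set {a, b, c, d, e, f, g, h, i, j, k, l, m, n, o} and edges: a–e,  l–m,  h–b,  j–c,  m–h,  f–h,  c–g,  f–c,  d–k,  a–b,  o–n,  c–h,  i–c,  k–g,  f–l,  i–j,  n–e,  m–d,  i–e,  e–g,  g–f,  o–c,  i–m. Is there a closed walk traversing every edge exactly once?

Yes

Degrees: a:2, b:2, c:6, d:2, e:4, f:4, g:4, h:4, i:4, j:2, k:2, l:2, m:4, n:2, o:2
All degrees are even and the non-isolated vertices are connected — an Eulerian circuit exists.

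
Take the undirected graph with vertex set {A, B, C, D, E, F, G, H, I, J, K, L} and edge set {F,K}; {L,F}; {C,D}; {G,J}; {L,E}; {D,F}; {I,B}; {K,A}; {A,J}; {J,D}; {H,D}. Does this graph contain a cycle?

|V| = 12, |E| = 11, number of components = 2.
Since 11 > 12 - 2, a cycle must exist; for instance A-J-D-F-K-A.

Yes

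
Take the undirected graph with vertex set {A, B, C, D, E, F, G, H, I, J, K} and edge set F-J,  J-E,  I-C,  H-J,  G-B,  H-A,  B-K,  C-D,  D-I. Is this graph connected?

Component: {B, G, K}
Component: {C, D, I}
Component: {A, E, F, H, J}
There are 3 separate components, so the graph is not connected.

No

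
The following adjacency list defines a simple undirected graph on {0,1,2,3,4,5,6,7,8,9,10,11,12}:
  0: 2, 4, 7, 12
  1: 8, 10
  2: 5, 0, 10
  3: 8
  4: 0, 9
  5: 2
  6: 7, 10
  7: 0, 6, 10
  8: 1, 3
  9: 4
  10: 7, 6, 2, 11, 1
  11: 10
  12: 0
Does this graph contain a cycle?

The graph has 13 vertices, 14 edges, and 1 connected component.
One cycle is 0-2-10-6-7-0.

Yes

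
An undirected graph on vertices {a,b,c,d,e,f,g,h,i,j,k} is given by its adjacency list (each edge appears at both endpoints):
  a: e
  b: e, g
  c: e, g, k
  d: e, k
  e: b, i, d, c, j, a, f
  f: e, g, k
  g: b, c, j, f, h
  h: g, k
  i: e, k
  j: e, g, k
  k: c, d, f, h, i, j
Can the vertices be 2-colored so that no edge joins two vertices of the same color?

Partition the vertices as {e, g, k} vs {a, b, c, d, f, h, i, j}. Each listed edge has one endpoint in each part, so the graph is bipartite.

Yes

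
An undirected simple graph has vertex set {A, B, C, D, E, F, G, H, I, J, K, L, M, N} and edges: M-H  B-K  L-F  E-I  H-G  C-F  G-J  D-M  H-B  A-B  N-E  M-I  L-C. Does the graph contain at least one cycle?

Yes

|V| = 14, |E| = 13, number of components = 2.
One cycle is C-L-F-C.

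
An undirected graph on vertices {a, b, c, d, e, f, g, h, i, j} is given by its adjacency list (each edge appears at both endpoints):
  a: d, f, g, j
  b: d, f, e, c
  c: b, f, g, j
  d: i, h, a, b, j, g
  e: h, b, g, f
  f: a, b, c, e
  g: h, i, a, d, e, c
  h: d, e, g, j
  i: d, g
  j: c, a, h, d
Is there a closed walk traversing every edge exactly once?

Yes

Degrees: a:4, b:4, c:4, d:6, e:4, f:4, g:6, h:4, i:2, j:4
All degrees are even and the non-isolated vertices are connected — an Eulerian circuit exists.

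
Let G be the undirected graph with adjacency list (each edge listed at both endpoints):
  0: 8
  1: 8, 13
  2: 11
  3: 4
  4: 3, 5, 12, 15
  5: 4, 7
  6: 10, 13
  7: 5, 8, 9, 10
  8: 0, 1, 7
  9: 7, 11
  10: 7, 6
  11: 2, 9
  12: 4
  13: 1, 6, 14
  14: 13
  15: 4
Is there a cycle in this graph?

The graph has 16 vertices, 16 edges, and 1 connected component.
One cycle is 8-7-10-6-13-1-8.

Yes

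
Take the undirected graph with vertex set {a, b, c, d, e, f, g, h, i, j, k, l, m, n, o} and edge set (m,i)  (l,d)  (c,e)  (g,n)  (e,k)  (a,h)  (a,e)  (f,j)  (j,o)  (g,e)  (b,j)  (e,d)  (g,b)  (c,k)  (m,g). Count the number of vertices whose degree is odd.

Degrees: a:2, b:2, c:2, d:2, e:5, f:1, g:4, h:1, i:1, j:3, k:2, l:1, m:2, n:1, o:1
Odd-degree vertices: e, f, h, i, j, l, n, o.

8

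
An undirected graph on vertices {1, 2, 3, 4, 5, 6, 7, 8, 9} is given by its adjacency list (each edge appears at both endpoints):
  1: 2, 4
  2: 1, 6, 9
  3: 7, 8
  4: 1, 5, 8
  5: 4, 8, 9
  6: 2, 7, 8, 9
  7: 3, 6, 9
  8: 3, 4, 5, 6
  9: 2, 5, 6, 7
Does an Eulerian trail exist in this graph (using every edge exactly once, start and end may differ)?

No

Degrees: 1:2, 2:3, 3:2, 4:3, 5:3, 6:4, 7:3, 8:4, 9:4
Odd-degree vertices: 2, 4, 5, 7 (4 total).
An Eulerian trail requires 0 or 2 odd-degree vertices; here there are 4.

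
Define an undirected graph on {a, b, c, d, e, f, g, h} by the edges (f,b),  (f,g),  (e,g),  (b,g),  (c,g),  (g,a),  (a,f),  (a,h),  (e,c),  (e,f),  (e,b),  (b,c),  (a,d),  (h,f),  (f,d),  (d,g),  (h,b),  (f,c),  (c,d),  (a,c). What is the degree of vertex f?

Neighbors of f: a, b, c, d, e, g, h.

7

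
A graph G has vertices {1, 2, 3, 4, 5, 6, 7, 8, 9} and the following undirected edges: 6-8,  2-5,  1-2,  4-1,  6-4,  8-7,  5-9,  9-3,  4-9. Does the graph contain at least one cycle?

The graph has 9 vertices, 9 edges, and 1 connected component.
One cycle is 1-4-9-5-2-1.

Yes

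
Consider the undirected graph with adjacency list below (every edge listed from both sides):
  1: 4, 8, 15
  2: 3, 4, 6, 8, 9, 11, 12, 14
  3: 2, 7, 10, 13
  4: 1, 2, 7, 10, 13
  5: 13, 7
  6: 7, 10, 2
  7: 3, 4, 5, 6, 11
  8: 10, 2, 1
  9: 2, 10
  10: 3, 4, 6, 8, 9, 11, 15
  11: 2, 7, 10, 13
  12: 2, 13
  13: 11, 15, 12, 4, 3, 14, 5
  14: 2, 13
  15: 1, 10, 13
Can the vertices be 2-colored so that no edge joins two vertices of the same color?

Yes

Partition the vertices as {3, 4, 5, 6, 8, 9, 11, 12, 14, 15} vs {1, 2, 7, 10, 13}. Each listed edge has one endpoint in each part, so the graph is bipartite.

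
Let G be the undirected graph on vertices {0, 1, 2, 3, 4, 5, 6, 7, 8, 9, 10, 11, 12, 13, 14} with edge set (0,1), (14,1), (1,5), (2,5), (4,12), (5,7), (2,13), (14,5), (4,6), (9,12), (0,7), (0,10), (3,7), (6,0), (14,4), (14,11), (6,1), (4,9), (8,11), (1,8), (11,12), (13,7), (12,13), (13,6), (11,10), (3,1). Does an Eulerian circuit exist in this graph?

Yes

Degrees: 0:4, 1:6, 2:2, 3:2, 4:4, 5:4, 6:4, 7:4, 8:2, 9:2, 10:2, 11:4, 12:4, 13:4, 14:4
Every vertex has even degree and the edges form a single connected piece, so an Eulerian circuit exists.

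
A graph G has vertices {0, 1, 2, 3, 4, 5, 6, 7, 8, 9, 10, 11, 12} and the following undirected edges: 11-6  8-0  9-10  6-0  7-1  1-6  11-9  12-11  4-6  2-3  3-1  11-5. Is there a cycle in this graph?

|V| = 13, |E| = 12, number of components = 1.
Since 12 = 13 - 1, the graph is a forest and contains no cycle.

No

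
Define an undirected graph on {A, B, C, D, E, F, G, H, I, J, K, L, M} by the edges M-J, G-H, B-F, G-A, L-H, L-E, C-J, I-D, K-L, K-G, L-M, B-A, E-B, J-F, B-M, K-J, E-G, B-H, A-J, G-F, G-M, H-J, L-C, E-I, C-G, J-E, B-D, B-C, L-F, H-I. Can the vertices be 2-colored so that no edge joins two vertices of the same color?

Color {B, G, I, J, L} black and {A, C, D, E, F, H, K, M} white. No edge joins two same-colored vertices, so the graph is bipartite.

Yes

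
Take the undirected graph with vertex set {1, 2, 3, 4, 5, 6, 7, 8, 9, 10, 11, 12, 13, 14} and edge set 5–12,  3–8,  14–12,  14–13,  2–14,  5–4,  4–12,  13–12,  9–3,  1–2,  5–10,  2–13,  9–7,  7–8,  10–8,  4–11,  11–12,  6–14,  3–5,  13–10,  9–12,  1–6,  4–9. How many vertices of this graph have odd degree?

4

Degrees: 1:2, 2:3, 3:3, 4:4, 5:4, 6:2, 7:2, 8:3, 9:4, 10:3, 11:2, 12:6, 13:4, 14:4
Odd-degree vertices: 2, 3, 8, 10.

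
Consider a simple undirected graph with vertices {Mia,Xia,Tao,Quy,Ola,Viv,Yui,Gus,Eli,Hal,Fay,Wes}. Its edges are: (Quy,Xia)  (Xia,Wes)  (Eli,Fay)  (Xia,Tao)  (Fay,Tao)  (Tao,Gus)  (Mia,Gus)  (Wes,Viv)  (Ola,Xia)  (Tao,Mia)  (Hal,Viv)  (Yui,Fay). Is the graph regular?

Degrees: Mia:2, Xia:4, Tao:4, Quy:1, Ola:1, Viv:2, Yui:1, Gus:2, Eli:1, Hal:1, Fay:3, Wes:2
Vertex Quy has degree 1 while Xia has degree 4, so the graph is not regular.

No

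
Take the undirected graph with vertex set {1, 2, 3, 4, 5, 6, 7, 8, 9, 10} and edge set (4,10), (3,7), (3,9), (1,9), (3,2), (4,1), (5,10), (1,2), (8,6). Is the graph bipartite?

Yes

A valid 2-coloring puts {2, 4, 5, 7, 8, 9} on one side and {1, 3, 6, 10} on the other; every edge crosses between the two sides.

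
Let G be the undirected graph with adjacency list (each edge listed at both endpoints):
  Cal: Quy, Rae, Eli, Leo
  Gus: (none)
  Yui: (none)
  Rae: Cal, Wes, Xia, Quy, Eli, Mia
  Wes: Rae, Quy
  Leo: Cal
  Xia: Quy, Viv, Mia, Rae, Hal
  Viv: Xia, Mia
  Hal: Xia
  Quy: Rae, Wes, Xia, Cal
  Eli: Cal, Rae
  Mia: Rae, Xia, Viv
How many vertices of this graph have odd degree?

4

Degrees: Cal:4, Gus:0, Yui:0, Rae:6, Wes:2, Leo:1, Xia:5, Viv:2, Hal:1, Quy:4, Eli:2, Mia:3
Odd-degree vertices: Leo, Xia, Hal, Mia.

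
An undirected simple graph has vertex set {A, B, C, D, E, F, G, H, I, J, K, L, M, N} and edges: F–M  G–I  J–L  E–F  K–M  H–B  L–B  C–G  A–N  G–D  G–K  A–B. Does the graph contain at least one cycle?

|V| = 14, |E| = 12, number of components = 2.
A forest on 14 vertices with 2 components has exactly 12 edges, which matches — so no cycle.

No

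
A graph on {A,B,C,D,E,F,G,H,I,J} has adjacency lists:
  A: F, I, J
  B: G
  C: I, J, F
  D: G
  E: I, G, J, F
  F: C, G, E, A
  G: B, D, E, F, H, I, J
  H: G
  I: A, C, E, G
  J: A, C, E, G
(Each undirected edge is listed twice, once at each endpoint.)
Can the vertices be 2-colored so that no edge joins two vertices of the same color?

The cycle E-G-J-E has length 3, which is odd, so the graph is not bipartite.

No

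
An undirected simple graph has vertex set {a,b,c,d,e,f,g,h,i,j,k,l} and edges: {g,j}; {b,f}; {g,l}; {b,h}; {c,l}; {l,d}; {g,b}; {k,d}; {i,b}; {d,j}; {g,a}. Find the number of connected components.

2

Component: {e}
Component: {a, b, c, d, f, g, h, i, j, k, l}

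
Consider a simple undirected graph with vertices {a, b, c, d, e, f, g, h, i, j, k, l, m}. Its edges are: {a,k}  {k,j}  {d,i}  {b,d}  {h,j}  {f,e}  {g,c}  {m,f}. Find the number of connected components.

5

Component: {l}
Component: {c, g}
Component: {b, d, i}
Component: {e, f, m}
Component: {a, h, j, k}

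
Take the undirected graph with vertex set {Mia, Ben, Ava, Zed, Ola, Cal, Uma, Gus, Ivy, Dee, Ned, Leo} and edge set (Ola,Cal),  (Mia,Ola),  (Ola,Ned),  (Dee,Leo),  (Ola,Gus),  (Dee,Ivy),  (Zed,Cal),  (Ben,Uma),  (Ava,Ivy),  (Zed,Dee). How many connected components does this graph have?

Component: {Ben, Uma}
Component: {Mia, Ava, Zed, Ola, Cal, Gus, Ivy, Dee, Ned, Leo}

2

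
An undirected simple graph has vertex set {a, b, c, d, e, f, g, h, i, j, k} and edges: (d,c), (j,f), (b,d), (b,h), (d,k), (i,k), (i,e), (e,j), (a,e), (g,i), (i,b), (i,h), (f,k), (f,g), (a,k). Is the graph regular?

Degrees: a:2, b:3, c:1, d:3, e:3, f:3, g:2, h:2, i:5, j:2, k:4
Degrees are not all equal (e.g. deg(c)=1 but deg(i)=5); not regular.

No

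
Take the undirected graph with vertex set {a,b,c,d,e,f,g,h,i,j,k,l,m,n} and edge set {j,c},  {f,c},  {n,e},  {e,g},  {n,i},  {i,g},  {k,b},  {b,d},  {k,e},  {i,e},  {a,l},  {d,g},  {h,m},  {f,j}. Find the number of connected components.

4

Component: {a, l}
Component: {h, m}
Component: {c, f, j}
Component: {b, d, e, g, i, k, n}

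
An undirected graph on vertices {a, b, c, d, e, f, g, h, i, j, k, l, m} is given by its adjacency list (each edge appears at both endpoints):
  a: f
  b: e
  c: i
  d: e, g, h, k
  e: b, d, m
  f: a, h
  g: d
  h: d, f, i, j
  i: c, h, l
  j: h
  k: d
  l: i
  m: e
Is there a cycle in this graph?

No

The graph has 13 vertices, 12 edges, and 1 connected component.
Since 12 = 13 - 1, the graph is a forest and contains no cycle.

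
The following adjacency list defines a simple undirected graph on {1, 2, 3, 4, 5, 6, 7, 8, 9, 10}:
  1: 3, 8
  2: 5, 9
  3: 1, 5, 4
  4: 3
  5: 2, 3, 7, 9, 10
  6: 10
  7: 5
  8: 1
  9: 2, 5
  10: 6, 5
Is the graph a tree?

|V| = 10, |E| = 10.
Connected but with 10 > 9 edges, so it has a cycle and is not a tree.

No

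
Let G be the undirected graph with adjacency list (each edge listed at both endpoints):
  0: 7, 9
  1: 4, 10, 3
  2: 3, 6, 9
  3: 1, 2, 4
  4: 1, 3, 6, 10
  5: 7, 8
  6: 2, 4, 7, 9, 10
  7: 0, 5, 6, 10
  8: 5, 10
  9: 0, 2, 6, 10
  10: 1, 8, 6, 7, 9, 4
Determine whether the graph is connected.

A breadth-first search from 0 visits 0, 7, 9, 10, 6, 5, 2, 8, 4, 1, 3 — all 11 vertices — so the graph is connected.

Yes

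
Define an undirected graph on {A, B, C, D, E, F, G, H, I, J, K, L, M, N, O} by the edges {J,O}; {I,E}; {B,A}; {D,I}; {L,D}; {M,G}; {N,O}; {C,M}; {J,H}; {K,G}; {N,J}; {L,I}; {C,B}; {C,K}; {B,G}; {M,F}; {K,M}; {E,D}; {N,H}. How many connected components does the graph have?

3

Component: {D, E, I, L}
Component: {H, J, N, O}
Component: {A, B, C, F, G, K, M}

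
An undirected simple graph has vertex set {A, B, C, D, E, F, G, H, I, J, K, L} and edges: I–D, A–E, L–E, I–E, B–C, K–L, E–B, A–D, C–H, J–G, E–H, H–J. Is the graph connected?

Component: {F}
Component: {A, B, C, D, E, G, H, I, J, K, L}
No edge joins these 2 groups, so the graph is disconnected.

No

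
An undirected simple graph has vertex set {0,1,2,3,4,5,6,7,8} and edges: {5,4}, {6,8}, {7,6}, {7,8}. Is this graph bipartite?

No

6-7-8-6 is an odd cycle (length 3), and a bipartite graph can contain only even cycles.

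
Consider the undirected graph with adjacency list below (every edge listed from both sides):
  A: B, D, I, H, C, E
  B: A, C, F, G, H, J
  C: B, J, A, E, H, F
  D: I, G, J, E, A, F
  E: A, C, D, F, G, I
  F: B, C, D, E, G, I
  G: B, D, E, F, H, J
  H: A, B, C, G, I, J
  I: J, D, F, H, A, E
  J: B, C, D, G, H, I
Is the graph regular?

Degrees: A:6, B:6, C:6, D:6, E:6, F:6, G:6, H:6, I:6, J:6
All degrees equal 6; the graph is regular.

Yes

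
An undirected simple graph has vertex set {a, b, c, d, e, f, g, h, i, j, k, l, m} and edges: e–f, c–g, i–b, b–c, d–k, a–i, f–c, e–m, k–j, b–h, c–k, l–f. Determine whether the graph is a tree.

Yes

|V| = 13, |E| = 12.
Connected and |E| = |V| - 1, which characterizes a tree.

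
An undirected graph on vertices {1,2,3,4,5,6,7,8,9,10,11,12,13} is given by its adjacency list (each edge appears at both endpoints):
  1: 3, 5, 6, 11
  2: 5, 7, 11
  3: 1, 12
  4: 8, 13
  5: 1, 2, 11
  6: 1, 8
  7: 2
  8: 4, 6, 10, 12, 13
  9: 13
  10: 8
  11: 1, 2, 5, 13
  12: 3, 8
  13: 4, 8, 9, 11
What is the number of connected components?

1

Component: {1, 2, 3, 4, 5, 6, 7, 8, 9, 10, 11, 12, 13}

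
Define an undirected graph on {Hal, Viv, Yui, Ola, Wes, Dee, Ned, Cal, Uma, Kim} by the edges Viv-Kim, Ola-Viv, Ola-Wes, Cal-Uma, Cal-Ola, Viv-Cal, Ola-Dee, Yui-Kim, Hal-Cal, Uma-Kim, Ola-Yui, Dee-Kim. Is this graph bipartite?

Ola-Cal-Viv-Ola is an odd cycle (length 3), and a bipartite graph can contain only even cycles.

No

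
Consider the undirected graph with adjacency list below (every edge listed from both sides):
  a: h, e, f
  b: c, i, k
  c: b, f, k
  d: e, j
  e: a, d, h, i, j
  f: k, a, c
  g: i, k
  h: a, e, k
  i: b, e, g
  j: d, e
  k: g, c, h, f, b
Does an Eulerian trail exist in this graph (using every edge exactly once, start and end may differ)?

No

Degrees: a:3, b:3, c:3, d:2, e:5, f:3, g:2, h:3, i:3, j:2, k:5
Odd-degree vertices: a, b, c, e, f, h, i, k (8 total).
With 8 odd-degree vertices (more than two), no single trail can use every edge.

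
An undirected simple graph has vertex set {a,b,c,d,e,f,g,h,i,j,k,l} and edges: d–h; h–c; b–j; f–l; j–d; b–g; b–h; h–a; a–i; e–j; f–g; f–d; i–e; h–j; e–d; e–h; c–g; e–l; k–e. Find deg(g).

3

Neighbors of g: b, c, f.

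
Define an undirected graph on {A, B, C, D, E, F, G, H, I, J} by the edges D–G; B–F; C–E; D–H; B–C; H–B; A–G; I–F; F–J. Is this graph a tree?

Yes

|V| = 10, |E| = 9.
Connected and |E| = |V| - 1, which characterizes a tree.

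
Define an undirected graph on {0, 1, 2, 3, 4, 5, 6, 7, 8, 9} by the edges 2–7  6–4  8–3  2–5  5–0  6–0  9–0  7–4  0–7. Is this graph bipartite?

A valid 2-coloring puts {1, 5, 6, 7, 8, 9} on one side and {0, 2, 3, 4} on the other; every edge crosses between the two sides.

Yes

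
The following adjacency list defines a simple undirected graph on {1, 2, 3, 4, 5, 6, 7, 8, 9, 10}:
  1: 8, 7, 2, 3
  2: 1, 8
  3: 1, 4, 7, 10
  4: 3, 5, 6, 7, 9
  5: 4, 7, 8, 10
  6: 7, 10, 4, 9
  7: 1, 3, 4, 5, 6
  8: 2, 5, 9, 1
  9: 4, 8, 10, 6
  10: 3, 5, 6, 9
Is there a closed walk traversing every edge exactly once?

Degrees: 1:4, 2:2, 3:4, 4:5, 5:4, 6:4, 7:5, 8:4, 9:4, 10:4
Vertices with odd degree: 4, 7. An Eulerian circuit requires all degrees even.

No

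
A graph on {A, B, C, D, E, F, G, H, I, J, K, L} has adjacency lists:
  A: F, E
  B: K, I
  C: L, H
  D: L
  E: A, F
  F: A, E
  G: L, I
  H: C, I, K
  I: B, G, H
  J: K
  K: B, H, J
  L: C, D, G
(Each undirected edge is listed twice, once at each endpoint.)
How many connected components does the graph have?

Component: {A, E, F}
Component: {B, C, D, G, H, I, J, K, L}

2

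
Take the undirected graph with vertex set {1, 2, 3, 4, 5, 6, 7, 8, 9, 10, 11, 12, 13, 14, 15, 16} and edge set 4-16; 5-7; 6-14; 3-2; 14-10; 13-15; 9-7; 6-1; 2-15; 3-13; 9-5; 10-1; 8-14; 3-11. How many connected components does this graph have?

5

Component: {12}
Component: {4, 16}
Component: {5, 7, 9}
Component: {1, 6, 8, 10, 14}
Component: {2, 3, 11, 13, 15}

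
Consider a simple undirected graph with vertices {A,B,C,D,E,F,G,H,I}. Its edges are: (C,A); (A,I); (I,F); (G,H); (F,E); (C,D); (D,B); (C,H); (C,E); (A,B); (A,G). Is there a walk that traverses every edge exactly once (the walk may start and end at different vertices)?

Degrees: A:4, B:2, C:4, D:2, E:2, F:2, G:2, H:2, I:2
Odd-degree vertices: none (0 total).
The non-isolated vertices are connected and exactly 0 have odd degree, so an Eulerian trail exists.

Yes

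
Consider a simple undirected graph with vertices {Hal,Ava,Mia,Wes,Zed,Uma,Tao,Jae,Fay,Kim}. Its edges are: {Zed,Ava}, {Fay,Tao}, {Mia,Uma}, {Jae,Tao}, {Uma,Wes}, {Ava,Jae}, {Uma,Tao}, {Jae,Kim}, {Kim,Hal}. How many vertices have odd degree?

8

Degrees: Hal:1, Ava:2, Mia:1, Wes:1, Zed:1, Uma:3, Tao:3, Jae:3, Fay:1, Kim:2
Odd-degree vertices: Hal, Mia, Wes, Zed, Uma, Tao, Jae, Fay.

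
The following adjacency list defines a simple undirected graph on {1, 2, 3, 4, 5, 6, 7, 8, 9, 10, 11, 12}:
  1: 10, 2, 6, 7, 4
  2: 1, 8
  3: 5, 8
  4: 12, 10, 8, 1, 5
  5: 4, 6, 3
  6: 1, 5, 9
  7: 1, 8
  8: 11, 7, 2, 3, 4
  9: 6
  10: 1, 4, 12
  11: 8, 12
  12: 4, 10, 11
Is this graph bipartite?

The cycle 4-10-12-4 has length 3, which is odd, so the graph is not bipartite.

No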